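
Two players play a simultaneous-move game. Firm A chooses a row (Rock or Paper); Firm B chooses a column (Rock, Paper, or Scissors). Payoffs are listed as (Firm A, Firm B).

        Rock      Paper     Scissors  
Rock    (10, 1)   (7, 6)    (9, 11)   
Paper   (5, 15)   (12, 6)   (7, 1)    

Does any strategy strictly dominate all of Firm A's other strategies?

No strictly dominant strategy

Check whether one of Firm A's strategies beats all alternatives regardless of what the opponent does.
Rock is not dominant: against Paper, Paper gives 12 > 7.
Paper is not dominant: against Rock, Rock gives 10 > 5.
No single strategy is best against every opponent action.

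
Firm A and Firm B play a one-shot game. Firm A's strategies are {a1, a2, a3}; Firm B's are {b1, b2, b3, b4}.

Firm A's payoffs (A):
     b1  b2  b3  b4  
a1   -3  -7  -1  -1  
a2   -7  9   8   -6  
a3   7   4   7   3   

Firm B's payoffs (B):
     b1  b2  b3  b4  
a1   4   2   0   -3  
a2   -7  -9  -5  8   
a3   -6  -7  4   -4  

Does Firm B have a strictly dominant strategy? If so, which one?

None

Check whether one of Firm B's strategies beats all alternatives regardless of what the opponent does.
b1 is not dominant: against a2, b3 gives -5 > -7.
b2 is not dominant: against a1, b1 gives 4 > 2.
b3 is not dominant: against a1, b1 gives 4 > 0.
b4 is not dominant: against a1, b1 gives 4 > -3.
No single strategy is best against every opponent action.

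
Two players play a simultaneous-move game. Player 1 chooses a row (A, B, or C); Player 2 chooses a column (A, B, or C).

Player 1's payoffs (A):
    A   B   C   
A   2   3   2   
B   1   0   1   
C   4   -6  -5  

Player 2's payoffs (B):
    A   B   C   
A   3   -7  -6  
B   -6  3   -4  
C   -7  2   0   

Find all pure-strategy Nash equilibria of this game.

Find each player's best response to every opponent strategy; NE are the intersections.
Player 1's best responses — vs A: C (payoff 4); vs B: A (payoff 3); vs C: A (payoff 2).
Player 2's best responses — vs A: A (payoff 3); vs B: B (payoff 3); vs C: B (payoff 2).
No cell has both players best-responding. For instance, Player 1's best reply to C is A, but against A Player 2 prefers A over C.

No pure-strategy Nash equilibrium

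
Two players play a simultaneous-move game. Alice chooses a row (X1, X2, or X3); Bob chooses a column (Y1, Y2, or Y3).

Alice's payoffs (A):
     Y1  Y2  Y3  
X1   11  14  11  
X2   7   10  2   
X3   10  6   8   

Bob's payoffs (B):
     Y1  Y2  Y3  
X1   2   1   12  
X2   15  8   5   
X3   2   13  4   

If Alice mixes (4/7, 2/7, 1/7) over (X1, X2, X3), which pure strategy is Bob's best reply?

Bob's best reply maximizes expected payoff against the mix.
Y1: (4/7)·2 + (2/7)·15 + (1/7)·2 = 40/7
Y2: (4/7)·1 + (2/7)·8 + (1/7)·13 = 33/7
Y3: (4/7)·12 + (2/7)·5 + (1/7)·4 = 62/7
Highest expected payoff is 62/7, from Y3.

Y3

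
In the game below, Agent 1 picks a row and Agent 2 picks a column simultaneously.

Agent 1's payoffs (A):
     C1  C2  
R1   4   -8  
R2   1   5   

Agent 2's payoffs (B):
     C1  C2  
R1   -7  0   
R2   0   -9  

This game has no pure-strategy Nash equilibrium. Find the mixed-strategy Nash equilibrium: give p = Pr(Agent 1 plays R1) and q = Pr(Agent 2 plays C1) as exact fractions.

p = 9/16, q = 13/16

In a mixed NE each player is indifferent between their pure strategies, so the opponent's mix sets the indifference.
Agent 2 indifferent between C1 and C2: p·(-7) + (1−p)·0 = p·0 + (1−p)·(-9) ⟹ 0 + (-7)p = (-9) + 9p ⟹ p = 9/16.
Agent 1 indifferent between R1 and R2: q·4 + (1−q)·(-8) = q·1 + (1−q)·5 ⟹ (-8) + 12q = 5 + (-4)q ⟹ q = 13/16.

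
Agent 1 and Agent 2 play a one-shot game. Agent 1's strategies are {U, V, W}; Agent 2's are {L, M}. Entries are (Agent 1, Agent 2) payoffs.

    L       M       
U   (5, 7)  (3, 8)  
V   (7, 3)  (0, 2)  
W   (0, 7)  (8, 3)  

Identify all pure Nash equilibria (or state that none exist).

Find each player's best response to every opponent strategy; NE are the intersections.
Agent 1's best responses — vs L: V (payoff 7); vs M: W (payoff 8).
Agent 2's best responses — vs U: M (payoff 8); vs V: L (payoff 3); vs W: L (payoff 7).
The only mutual best response is (V, L); neither player gains by switching there.

(V, L)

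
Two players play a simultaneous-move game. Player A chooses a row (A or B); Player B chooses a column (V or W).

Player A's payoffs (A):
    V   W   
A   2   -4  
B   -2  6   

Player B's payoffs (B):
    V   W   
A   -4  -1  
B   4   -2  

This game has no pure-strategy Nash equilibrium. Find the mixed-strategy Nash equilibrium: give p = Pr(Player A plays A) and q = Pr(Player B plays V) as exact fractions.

p = 2/3, q = 5/7

In a mixed NE each player is indifferent between their pure strategies, so the opponent's mix sets the indifference.
Player B indifferent between V and W: p·(-4) + (1−p)·4 = p·(-1) + (1−p)·(-2) ⟹ 4 + (-8)p = (-2) + 1p ⟹ p = 2/3.
Player A indifferent between A and B: q·2 + (1−q)·(-4) = q·(-2) + (1−q)·6 ⟹ (-4) + 6q = 6 + (-8)q ⟹ q = 5/7.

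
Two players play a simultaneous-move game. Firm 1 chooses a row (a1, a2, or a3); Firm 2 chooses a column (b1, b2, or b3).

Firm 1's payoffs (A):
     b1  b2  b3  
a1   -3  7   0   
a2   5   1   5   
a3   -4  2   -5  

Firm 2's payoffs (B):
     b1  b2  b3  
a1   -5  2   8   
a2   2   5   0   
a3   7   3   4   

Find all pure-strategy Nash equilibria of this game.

No pure-strategy Nash equilibrium

Find each player's best response to every opponent strategy; NE are the intersections.
Firm 1's best responses — vs b1: a2 (payoff 5); vs b2: a1 (payoff 7); vs b3: a2 (payoff 5).
Firm 2's best responses — vs a1: b3 (payoff 8); vs a2: b2 (payoff 5); vs a3: b1 (payoff 7).
No cell has both players best-responding. For instance, Firm 1's best reply to b2 is a1, but against a1 Firm 2 prefers b3 over b2.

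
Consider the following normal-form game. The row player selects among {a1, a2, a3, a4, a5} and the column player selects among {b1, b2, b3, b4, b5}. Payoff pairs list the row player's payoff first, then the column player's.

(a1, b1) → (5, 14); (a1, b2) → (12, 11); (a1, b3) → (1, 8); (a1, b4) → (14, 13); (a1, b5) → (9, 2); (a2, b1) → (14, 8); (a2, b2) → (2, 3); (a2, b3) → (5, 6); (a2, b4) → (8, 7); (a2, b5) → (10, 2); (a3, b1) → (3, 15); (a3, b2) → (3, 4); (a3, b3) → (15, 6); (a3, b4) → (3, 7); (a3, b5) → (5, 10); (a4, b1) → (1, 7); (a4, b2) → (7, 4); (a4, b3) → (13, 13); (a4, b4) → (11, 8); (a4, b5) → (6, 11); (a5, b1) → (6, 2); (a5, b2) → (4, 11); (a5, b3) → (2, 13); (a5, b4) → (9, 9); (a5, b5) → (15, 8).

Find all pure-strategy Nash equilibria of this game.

A profile is a Nash equilibrium when each player is best-responding to the other.
The row player's best responses — vs b1: a2 (payoff 14); vs b2: a1 (payoff 12); vs b3: a3 (payoff 15); vs b4: a1 (payoff 14); vs b5: a5 (payoff 15).
The column player's best responses — vs a1: b1 (payoff 14); vs a2: b1 (payoff 8); vs a3: b1 (payoff 15); vs a4: b3 (payoff 13); vs a5: b3 (payoff 13).
The only mutual best response is (a2, b1); neither player gains by switching there.

(a2, b1)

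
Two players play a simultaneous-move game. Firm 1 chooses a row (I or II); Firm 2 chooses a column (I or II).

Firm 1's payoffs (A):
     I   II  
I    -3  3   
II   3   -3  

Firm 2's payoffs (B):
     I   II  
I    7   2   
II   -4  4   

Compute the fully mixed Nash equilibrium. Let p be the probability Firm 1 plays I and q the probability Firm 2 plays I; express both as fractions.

p = 8/13, q = 1/2

In a mixed NE each player is indifferent between their pure strategies, so the opponent's mix sets the indifference.
Firm 2 indifferent between I and II: p·7 + (1−p)·(-4) = p·2 + (1−p)·4 ⟹ (-4) + 11p = 4 + (-2)p ⟹ p = 8/13.
Firm 1 indifferent between I and II: q·(-3) + (1−q)·3 = q·3 + (1−q)·(-3) ⟹ 3 + (-6)q = (-3) + 6q ⟹ q = 1/2.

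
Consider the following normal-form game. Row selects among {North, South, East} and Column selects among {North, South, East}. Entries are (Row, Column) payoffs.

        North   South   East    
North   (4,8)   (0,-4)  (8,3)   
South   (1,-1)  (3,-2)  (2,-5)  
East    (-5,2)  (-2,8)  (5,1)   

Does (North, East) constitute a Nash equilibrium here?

Holding Column at East: Row gets 8 from North, versus 2 from South, 5 from East. No profitable deviation for Row.
Holding Row at North: Column gets 3 from East but could get 8 by switching to North. Column has a profitable deviation.

No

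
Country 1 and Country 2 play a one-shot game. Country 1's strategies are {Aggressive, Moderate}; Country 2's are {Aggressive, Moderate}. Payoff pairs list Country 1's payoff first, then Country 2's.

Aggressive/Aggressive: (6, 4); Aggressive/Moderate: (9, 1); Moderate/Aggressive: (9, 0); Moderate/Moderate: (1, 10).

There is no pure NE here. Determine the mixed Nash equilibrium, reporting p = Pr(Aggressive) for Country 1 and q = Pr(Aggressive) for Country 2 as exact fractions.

p = 10/13, q = 8/11

In a mixed NE each player is indifferent between their pure strategies, so the opponent's mix sets the indifference.
Country 2 indifferent between Aggressive and Moderate: p·4 + (1−p)·0 = p·1 + (1−p)·10 ⟹ 0 + 4p = 10 + (-9)p ⟹ p = 10/13.
Country 1 indifferent between Aggressive and Moderate: q·6 + (1−q)·9 = q·9 + (1−q)·1 ⟹ 9 + (-3)q = 1 + 8q ⟹ q = 8/11.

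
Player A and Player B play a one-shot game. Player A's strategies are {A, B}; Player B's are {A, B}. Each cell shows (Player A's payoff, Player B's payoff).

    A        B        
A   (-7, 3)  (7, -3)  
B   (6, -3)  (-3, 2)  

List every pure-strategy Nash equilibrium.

Find each player's best response to every opponent strategy; NE are the intersections.
Player A's best responses — vs A: B (payoff 6); vs B: A (payoff 7).
Player B's best responses — vs A: A (payoff 3); vs B: B (payoff 2).
No cell has both players best-responding. For instance, Player A's best reply to B is A, but against A Player B prefers A over B.

None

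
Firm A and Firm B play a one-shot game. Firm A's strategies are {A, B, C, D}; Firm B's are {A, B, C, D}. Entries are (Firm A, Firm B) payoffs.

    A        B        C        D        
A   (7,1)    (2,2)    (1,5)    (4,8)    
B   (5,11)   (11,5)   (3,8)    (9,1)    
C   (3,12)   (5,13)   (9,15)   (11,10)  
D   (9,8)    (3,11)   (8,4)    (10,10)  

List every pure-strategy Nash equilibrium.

(C, C)

A profile is a Nash equilibrium when each player is best-responding to the other.
Firm A's best responses — vs A: D (payoff 9); vs B: B (payoff 11); vs C: C (payoff 9); vs D: C (payoff 11).
Firm B's best responses — vs A: D (payoff 8); vs B: A (payoff 11); vs C: C (payoff 15); vs D: B (payoff 11).
The only mutual best response is (C, C); neither player gains by switching there.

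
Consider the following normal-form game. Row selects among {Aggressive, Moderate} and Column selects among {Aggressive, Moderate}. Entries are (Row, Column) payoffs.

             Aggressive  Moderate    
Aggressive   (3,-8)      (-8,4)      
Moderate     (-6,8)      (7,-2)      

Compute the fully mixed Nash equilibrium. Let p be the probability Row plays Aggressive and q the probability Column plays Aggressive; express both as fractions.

p = 5/11, q = 5/8

In a mixed NE each player is indifferent between their pure strategies, so the opponent's mix sets the indifference.
Column indifferent between Aggressive and Moderate: p·(-8) + (1−p)·8 = p·4 + (1−p)·(-2) ⟹ 8 + (-16)p = (-2) + 6p ⟹ p = 5/11.
Row indifferent between Aggressive and Moderate: q·3 + (1−q)·(-8) = q·(-6) + (1−q)·7 ⟹ (-8) + 11q = 7 + (-13)q ⟹ q = 5/8.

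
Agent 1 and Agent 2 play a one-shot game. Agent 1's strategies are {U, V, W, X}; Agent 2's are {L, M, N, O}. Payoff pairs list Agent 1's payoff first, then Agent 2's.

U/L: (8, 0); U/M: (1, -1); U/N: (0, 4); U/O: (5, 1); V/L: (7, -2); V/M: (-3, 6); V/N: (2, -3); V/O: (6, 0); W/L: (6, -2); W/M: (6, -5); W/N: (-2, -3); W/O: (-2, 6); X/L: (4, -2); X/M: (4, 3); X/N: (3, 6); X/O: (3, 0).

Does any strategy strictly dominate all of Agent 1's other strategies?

None

Check whether one of Agent 1's strategies beats all alternatives regardless of what the opponent does.
U is not dominant: against M, W gives 6 > 1.
V is not dominant: against L, U gives 8 > 7.
W is not dominant: against L, U gives 8 > 6.
X is not dominant: against L, U gives 8 > 4.
No single strategy is best against every opponent action.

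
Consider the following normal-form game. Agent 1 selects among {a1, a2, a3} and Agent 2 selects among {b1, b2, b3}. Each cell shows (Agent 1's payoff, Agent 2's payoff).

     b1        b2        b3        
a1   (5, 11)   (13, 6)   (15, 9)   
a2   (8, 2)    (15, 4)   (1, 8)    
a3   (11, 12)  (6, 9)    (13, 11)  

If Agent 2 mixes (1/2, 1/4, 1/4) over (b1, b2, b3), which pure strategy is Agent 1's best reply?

a3

Agent 1's best reply maximizes expected payoff against the mix.
a1: (1/2)·5 + (1/4)·13 + (1/4)·15 = 19/2
a2: (1/2)·8 + (1/4)·15 + (1/4)·1 = 8
a3: (1/2)·11 + (1/4)·6 + (1/4)·13 = 41/4
Highest expected payoff is 41/4, from a3.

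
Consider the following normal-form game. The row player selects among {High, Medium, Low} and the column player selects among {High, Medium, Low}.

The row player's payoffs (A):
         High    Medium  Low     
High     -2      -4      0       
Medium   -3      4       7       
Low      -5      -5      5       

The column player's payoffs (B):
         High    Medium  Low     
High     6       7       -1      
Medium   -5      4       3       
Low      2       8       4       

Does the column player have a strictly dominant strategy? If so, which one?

A strategy is strictly dominant if it gives the column player a strictly higher payoff than every other strategy, against every choice by the opponent.
Medium strictly dominates: vs High: 7 > each of {6, -1}; vs Medium: 4 > each of {-5, 3}; vs Low: 8 > each of {2, 4}.

Medium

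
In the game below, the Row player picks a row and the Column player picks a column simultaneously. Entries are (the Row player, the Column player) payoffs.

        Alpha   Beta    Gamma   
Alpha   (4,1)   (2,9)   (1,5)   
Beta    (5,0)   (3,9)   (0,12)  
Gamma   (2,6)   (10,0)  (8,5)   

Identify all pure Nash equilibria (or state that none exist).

Find each player's best response to every opponent strategy; NE are the intersections.
The Row player's best responses — vs Alpha: Beta (payoff 5); vs Beta: Gamma (payoff 10); vs Gamma: Gamma (payoff 8).
The Column player's best responses — vs Alpha: Beta (payoff 9); vs Beta: Gamma (payoff 12); vs Gamma: Alpha (payoff 6).
No cell has both players best-responding. For instance, the Row player's best reply to Gamma is Gamma, but against Gamma the Column player prefers Alpha over Gamma.

There is no pure-strategy Nash equilibrium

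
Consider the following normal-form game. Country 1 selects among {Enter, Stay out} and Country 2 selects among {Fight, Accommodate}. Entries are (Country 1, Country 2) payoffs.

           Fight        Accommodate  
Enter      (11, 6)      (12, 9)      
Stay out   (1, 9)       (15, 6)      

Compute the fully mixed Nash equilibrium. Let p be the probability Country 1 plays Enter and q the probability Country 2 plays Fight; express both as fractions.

p = 1/2, q = 3/13

In a mixed NE each player is indifferent between their pure strategies, so the opponent's mix sets the indifference.
Country 2 indifferent between Fight and Accommodate: p·6 + (1−p)·9 = p·9 + (1−p)·6 ⟹ 9 + (-3)p = 6 + 3p ⟹ p = 1/2.
Country 1 indifferent between Enter and Stay out: q·11 + (1−q)·12 = q·1 + (1−q)·15 ⟹ 12 + (-1)q = 15 + (-14)q ⟹ q = 3/13.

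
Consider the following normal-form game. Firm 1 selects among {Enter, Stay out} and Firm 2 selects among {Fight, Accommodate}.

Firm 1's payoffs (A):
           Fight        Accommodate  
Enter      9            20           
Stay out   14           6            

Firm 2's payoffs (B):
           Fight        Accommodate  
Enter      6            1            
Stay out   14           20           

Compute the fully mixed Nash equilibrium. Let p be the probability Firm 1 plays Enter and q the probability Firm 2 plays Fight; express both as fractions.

In a mixed NE each player is indifferent between their pure strategies, so the opponent's mix sets the indifference.
Firm 2 indifferent between Fight and Accommodate: p·6 + (1−p)·14 = p·1 + (1−p)·20 ⟹ 14 + (-8)p = 20 + (-19)p ⟹ p = 6/11.
Firm 1 indifferent between Enter and Stay out: q·9 + (1−q)·20 = q·14 + (1−q)·6 ⟹ 20 + (-11)q = 6 + 8q ⟹ q = 14/19.

p = 6/11, q = 14/19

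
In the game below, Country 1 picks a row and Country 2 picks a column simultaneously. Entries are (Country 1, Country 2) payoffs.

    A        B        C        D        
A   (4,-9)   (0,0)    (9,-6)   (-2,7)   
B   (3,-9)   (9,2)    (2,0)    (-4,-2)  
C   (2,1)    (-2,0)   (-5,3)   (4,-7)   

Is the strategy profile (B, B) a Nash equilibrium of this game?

Yes

Holding Country 2 at B: Country 1 gets 9 from B, versus 0 from A, -2 from C. No profitable deviation for Country 1.
Holding Country 1 at B: Country 2 gets 2 from B, versus -9 from A, 0 from C, -2 from D. No profitable deviation for Country 2 either.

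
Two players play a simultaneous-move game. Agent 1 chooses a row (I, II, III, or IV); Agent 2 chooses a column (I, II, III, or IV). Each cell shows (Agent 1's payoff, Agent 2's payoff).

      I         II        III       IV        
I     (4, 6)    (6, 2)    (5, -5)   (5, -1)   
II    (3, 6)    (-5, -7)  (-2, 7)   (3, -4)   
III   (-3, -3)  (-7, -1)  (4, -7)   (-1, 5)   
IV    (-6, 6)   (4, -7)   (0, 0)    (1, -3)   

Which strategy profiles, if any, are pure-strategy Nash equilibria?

(I, I)

Find each player's best response to every opponent strategy; NE are the intersections.
Agent 1's best responses — vs I: I (payoff 4); vs II: I (payoff 6); vs III: I (payoff 5); vs IV: I (payoff 5).
Agent 2's best responses — vs I: I (payoff 6); vs II: III (payoff 7); vs III: IV (payoff 5); vs IV: I (payoff 6).
The only mutual best response is (I, I); neither player gains by switching there.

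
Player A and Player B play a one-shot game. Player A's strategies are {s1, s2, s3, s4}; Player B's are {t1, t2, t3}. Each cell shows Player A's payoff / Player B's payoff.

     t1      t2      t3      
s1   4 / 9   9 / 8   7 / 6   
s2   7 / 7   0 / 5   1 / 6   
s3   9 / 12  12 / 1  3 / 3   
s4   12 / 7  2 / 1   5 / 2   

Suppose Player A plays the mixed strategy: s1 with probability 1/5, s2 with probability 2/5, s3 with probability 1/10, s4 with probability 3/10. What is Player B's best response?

Compute Player B's expected payoff from each pure strategy against the given mix.
t1: (1/5)·9 + (2/5)·7 + (1/10)·12 + (3/10)·7 = 79/10
t2: (1/5)·8 + (2/5)·5 + (1/10)·1 + (3/10)·1 = 4
t3: (1/5)·6 + (2/5)·6 + (1/10)·3 + (3/10)·2 = 9/2
Highest expected payoff is 79/10, from t1.

t1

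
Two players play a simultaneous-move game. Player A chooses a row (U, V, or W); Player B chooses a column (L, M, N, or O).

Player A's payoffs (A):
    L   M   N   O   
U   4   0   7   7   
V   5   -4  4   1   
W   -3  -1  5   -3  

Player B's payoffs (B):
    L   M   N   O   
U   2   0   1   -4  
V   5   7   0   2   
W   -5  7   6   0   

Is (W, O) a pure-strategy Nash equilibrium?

No

Holding Player B at O: Player A gets -3 from W but could get 7 by switching to U. Player A has a profitable deviation.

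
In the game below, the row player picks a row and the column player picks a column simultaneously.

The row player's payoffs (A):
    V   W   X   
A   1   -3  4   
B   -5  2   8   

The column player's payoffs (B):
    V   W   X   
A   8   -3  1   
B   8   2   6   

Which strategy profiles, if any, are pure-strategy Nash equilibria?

Find each player's best response to every opponent strategy; NE are the intersections.
The row player's best responses — vs V: A (payoff 1); vs W: B (payoff 2); vs X: B (payoff 8).
The column player's best responses — vs A: V (payoff 8); vs B: V (payoff 8).
The only mutual best response is (A, V); neither player gains by switching there.

(A, V)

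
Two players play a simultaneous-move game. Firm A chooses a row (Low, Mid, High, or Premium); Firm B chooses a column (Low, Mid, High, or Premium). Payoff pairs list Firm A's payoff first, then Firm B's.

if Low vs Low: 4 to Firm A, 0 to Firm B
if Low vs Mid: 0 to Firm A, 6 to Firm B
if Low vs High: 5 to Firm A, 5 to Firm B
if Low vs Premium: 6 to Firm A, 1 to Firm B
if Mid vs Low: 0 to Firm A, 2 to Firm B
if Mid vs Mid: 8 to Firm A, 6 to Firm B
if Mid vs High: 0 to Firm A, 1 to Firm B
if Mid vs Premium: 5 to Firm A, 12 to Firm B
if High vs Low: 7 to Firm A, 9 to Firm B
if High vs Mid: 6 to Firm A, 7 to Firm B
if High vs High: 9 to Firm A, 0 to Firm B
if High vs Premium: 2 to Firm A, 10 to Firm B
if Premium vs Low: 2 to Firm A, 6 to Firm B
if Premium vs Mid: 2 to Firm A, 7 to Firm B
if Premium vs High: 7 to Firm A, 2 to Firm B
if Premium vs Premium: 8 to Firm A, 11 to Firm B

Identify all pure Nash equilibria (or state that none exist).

(Premium, Premium)

Check mutual best responses: a cell is a NE iff neither player can gain by unilaterally deviating.
Firm A's best responses — vs Low: High (payoff 7); vs Mid: Mid (payoff 8); vs High: High (payoff 9); vs Premium: Premium (payoff 8).
Firm B's best responses — vs Low: Mid (payoff 6); vs Mid: Premium (payoff 12); vs High: Premium (payoff 10); vs Premium: Premium (payoff 11).
The only mutual best response is (Premium, Premium); neither player gains by switching there.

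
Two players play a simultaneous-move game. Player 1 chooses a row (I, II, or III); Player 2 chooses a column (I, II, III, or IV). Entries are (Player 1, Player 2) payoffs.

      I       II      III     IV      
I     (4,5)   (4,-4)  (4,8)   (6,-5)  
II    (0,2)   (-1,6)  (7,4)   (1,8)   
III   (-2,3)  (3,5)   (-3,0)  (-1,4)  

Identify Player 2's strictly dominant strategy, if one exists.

No strictly dominant strategy

Check whether one of Player 2's strategies beats all alternatives regardless of what the opponent does.
I is not dominant: against I, III gives 8 > 5.
II is not dominant: against I, I gives 5 > -4.
III is not dominant: against II, II gives 6 > 4.
IV is not dominant: against I, I gives 5 > -5.
No single strategy is best against every opponent action.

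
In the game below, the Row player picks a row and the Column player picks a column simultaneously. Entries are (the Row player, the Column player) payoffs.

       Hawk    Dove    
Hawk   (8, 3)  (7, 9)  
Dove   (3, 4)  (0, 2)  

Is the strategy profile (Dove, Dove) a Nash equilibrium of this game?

Holding the Column player at Dove: the Row player gets 0 from Dove but could get 7 by switching to Hawk. The Row player has a profitable deviation.

No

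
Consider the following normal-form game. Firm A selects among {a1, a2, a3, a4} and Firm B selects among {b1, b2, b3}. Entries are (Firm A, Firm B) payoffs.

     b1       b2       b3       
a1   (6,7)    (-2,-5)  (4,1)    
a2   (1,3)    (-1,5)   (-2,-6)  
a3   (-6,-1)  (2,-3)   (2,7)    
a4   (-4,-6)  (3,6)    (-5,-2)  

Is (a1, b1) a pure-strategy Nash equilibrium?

Yes

Holding Firm B at b1: Firm A gets 6 from a1, versus 1 from a2, -6 from a3, -4 from a4. No profitable deviation for Firm A.
Holding Firm A at a1: Firm B gets 7 from b1, versus -5 from b2, 1 from b3. No profitable deviation for Firm B either.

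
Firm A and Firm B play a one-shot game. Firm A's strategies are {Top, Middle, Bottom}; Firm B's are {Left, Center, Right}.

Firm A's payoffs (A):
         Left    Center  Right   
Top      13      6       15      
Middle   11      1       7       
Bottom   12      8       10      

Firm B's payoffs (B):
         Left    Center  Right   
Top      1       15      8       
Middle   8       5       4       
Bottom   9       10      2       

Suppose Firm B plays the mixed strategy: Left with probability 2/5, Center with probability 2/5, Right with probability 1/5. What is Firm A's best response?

Top

Compute Firm A's expected payoff from each pure strategy against the given mix.
Top: (2/5)·13 + (2/5)·6 + (1/5)·15 = 53/5
Middle: (2/5)·11 + (2/5)·1 + (1/5)·7 = 31/5
Bottom: (2/5)·12 + (2/5)·8 + (1/5)·10 = 10
Highest expected payoff is 53/5, from Top.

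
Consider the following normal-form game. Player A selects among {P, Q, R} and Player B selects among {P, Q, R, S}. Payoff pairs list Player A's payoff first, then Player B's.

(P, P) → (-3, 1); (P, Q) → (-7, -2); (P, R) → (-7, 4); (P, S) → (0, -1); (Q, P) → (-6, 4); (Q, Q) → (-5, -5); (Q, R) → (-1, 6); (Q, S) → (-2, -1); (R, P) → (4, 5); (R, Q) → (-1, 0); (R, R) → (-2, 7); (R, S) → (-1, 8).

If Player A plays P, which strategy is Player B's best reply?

R

With Player A fixed at P, Player B's payoffs are: P → 1, Q → -2, R → 4, S → -1.
The maximum is 4, achieved by R.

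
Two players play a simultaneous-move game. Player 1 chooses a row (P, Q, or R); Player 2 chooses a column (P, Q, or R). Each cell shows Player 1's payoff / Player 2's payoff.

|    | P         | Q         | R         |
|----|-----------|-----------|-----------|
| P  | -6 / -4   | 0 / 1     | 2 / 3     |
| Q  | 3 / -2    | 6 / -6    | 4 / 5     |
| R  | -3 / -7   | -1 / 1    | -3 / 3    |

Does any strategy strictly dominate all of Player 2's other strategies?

A strategy is strictly dominant if it gives Player 2 a strictly higher payoff than every other strategy, against every choice by the opponent.
R strictly dominates: vs P: 3 > each of {-4, 1}; vs Q: 5 > each of {-2, -6}; vs R: 3 > each of {-7, 1}.

R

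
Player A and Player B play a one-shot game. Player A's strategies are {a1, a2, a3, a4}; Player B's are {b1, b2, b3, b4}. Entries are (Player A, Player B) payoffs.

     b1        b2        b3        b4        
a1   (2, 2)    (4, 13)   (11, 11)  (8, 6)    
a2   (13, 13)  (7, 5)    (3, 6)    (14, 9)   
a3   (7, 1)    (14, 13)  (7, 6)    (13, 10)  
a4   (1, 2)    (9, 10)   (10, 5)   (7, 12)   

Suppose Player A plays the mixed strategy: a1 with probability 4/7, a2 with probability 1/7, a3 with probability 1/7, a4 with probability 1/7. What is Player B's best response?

Compute Player B's expected payoff from each pure strategy against the given mix.
b1: (4/7)·2 + (1/7)·13 + (1/7)·1 + (1/7)·2 = 24/7
b2: (4/7)·13 + (1/7)·5 + (1/7)·13 + (1/7)·10 = 80/7
b3: (4/7)·11 + (1/7)·6 + (1/7)·6 + (1/7)·5 = 61/7
b4: (4/7)·6 + (1/7)·9 + (1/7)·10 + (1/7)·12 = 55/7
Highest expected payoff is 80/7, from b2.

b2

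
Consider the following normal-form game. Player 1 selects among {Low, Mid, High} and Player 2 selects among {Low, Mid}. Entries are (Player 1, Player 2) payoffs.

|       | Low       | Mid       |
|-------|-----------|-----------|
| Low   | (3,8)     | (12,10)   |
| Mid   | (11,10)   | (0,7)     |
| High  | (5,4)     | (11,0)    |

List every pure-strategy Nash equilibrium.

(Low, Mid) and (Mid, Low)

Check mutual best responses: a cell is a NE iff neither player can gain by unilaterally deviating.
Player 1's best responses — vs Low: Mid (payoff 11); vs Mid: Low (payoff 12).
Player 2's best responses — vs Low: Mid (payoff 10); vs Mid: Low (payoff 10); vs High: Low (payoff 4).
Mutual best responses occur at (Low, Mid) and (Mid, Low); at each, neither player gains by switching.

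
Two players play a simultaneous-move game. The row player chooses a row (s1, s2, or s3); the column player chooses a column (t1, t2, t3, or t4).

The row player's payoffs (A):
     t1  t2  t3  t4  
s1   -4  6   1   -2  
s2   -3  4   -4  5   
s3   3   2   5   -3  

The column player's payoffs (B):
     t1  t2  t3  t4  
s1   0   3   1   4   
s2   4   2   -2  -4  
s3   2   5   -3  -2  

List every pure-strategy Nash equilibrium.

A profile is a Nash equilibrium when each player is best-responding to the other.
The row player's best responses — vs t1: s3 (payoff 3); vs t2: s1 (payoff 6); vs t3: s3 (payoff 5); vs t4: s2 (payoff 5).
The column player's best responses — vs s1: t4 (payoff 4); vs s2: t1 (payoff 4); vs s3: t2 (payoff 5).
No cell has both players best-responding. For instance, the row player's best reply to t3 is s3, but against s3 the column player prefers t2 over t3.

No pure-strategy Nash equilibrium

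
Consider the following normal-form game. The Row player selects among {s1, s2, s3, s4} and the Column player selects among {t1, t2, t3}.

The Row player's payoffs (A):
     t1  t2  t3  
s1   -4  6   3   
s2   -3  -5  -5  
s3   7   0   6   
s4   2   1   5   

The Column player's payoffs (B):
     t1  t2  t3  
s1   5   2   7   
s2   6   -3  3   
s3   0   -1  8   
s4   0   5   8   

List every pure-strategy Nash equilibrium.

(s3, t3)

Find each player's best response to every opponent strategy; NE are the intersections.
The Row player's best responses — vs t1: s3 (payoff 7); vs t2: s1 (payoff 6); vs t3: s3 (payoff 6).
The Column player's best responses — vs s1: t3 (payoff 7); vs s2: t1 (payoff 6); vs s3: t3 (payoff 8); vs s4: t3 (payoff 8).
The only mutual best response is (s3, t3); neither player gains by switching there.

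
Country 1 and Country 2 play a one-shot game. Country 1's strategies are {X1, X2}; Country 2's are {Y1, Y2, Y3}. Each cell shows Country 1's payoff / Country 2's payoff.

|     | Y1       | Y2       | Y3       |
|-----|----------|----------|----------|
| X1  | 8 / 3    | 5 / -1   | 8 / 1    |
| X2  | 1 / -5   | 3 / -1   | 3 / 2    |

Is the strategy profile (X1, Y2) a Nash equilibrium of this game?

No

Holding Country 2 at Y2: Country 1 gets 5 from X1, versus 3 from X2. No profitable deviation for Country 1.
Holding Country 1 at X1: Country 2 gets -1 from Y2 but could get 3 by switching to Y1. Country 2 has a profitable deviation.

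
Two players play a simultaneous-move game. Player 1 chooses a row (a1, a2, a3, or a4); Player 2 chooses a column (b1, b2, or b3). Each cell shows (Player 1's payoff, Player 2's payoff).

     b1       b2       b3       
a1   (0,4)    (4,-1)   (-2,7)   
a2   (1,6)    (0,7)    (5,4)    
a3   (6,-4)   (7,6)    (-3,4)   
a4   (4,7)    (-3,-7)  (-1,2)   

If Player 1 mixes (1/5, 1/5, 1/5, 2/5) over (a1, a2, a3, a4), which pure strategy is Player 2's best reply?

b1

Compute Player 2's expected payoff from each pure strategy against the given mix.
b1: (1/5)·4 + (1/5)·6 + (1/5)·(-4) + (2/5)·7 = 4
b2: (1/5)·(-1) + (1/5)·7 + (1/5)·6 + (2/5)·(-7) = -2/5
b3: (1/5)·7 + (1/5)·4 + (1/5)·4 + (2/5)·2 = 19/5
Highest expected payoff is 4, from b1.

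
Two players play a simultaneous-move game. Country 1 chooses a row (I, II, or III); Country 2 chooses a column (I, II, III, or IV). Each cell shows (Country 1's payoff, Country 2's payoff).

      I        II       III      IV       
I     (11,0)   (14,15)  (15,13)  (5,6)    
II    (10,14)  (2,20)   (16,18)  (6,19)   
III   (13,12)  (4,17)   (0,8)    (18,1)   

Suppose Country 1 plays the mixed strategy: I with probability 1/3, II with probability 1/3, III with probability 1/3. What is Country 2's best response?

Country 2's best reply maximizes expected payoff against the mix.
I: (1/3)·0 + (1/3)·14 + (1/3)·12 = 26/3
II: (1/3)·15 + (1/3)·20 + (1/3)·17 = 52/3
III: (1/3)·13 + (1/3)·18 + (1/3)·8 = 13
IV: (1/3)·6 + (1/3)·19 + (1/3)·1 = 26/3
Highest expected payoff is 52/3, from II.

II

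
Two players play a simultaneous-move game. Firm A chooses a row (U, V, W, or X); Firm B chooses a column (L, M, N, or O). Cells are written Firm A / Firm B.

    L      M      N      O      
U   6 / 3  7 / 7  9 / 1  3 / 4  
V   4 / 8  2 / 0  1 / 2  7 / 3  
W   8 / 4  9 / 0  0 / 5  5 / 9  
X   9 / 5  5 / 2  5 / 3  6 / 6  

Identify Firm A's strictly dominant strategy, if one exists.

No strictly dominant strategy

A strategy is strictly dominant if it gives Firm A a strictly higher payoff than every other strategy, against every choice by the opponent.
U is not dominant: against L, W gives 8 > 6.
V is not dominant: against L, U gives 6 > 4.
W is not dominant: against L, X gives 9 > 8.
X is not dominant: against M, U gives 7 > 5.
No single strategy is best against every opponent action.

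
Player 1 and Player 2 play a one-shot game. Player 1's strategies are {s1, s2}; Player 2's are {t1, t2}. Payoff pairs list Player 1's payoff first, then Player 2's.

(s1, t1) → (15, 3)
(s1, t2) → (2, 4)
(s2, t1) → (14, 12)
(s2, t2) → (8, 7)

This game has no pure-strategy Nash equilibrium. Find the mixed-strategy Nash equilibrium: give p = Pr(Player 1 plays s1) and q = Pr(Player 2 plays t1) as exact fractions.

p = 5/6, q = 6/7

Each player's mixing probability is pinned down by making the *other* player indifferent.
Player 2 indifferent between t1 and t2: p·3 + (1−p)·12 = p·4 + (1−p)·7 ⟹ 12 + (-9)p = 7 + (-3)p ⟹ p = 5/6.
Player 1 indifferent between s1 and s2: q·15 + (1−q)·2 = q·14 + (1−q)·8 ⟹ 2 + 13q = 8 + 6q ⟹ q = 6/7.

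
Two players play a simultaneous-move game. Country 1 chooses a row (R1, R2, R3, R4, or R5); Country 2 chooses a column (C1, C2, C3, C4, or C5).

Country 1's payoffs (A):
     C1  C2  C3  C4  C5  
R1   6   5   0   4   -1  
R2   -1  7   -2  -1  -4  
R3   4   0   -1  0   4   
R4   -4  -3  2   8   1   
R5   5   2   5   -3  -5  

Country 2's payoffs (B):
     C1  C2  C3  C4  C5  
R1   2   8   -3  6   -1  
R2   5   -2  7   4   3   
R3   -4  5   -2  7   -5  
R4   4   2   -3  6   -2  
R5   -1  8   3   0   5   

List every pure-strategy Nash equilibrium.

(R4, C4)

Find each player's best response to every opponent strategy; NE are the intersections.
Country 1's best responses — vs C1: R1 (payoff 6); vs C2: R2 (payoff 7); vs C3: R5 (payoff 5); vs C4: R4 (payoff 8); vs C5: R3 (payoff 4).
Country 2's best responses — vs R1: C2 (payoff 8); vs R2: C3 (payoff 7); vs R3: C4 (payoff 7); vs R4: C4 (payoff 6); vs R5: C2 (payoff 8).
The only mutual best response is (R4, C4); neither player gains by switching there.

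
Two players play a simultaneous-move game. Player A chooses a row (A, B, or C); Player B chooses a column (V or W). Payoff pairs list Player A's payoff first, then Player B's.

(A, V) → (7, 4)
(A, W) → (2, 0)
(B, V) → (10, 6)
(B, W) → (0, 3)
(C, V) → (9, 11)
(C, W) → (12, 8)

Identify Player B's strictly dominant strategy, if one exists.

V

A strategy is strictly dominant if it gives Player B a strictly higher payoff than every other strategy, against every choice by the opponent.
V strictly dominates: vs A: 4 > 0; vs B: 6 > 3; vs C: 11 > 8.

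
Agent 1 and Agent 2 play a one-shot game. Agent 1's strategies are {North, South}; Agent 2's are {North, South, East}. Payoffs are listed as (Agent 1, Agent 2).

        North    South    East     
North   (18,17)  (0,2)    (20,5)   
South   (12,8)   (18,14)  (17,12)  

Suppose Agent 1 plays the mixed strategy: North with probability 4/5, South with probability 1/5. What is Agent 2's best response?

North

Compute Agent 2's expected payoff from each pure strategy against the given mix.
North: (4/5)·17 + (1/5)·8 = 76/5
South: (4/5)·2 + (1/5)·14 = 22/5
East: (4/5)·5 + (1/5)·12 = 32/5
Highest expected payoff is 76/5, from North.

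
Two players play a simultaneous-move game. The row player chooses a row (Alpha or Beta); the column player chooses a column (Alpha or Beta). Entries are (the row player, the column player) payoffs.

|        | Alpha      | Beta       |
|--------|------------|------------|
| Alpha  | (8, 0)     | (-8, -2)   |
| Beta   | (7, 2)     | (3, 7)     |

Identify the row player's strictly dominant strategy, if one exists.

A strategy is strictly dominant if it gives the row player a strictly higher payoff than every other strategy, against every choice by the opponent.
Alpha is not dominant: against Beta, Beta gives 3 > -8.
Beta is not dominant: against Alpha, Alpha gives 8 > 7.
No single strategy is best against every opponent action.

None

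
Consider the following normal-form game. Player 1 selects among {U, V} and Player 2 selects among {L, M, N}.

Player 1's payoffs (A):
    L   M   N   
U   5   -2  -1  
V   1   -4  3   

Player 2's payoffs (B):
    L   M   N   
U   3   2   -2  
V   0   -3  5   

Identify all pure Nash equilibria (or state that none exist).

Check mutual best responses: a cell is a NE iff neither player can gain by unilaterally deviating.
Player 1's best responses — vs L: U (payoff 5); vs M: U (payoff -2); vs N: V (payoff 3).
Player 2's best responses — vs U: L (payoff 3); vs V: N (payoff 5).
Mutual best responses occur at (U, L) and (V, N); at each, neither player gains by switching.

(U, L) and (V, N)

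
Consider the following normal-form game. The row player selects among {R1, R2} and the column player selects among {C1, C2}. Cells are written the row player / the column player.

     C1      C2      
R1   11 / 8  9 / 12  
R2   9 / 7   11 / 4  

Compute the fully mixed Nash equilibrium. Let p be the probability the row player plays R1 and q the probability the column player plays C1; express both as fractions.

Each player's mixing probability is pinned down by making the *other* player indifferent.
The column player indifferent between C1 and C2: p·8 + (1−p)·7 = p·12 + (1−p)·4 ⟹ 7 + 1p = 4 + 8p ⟹ p = 3/7.
The row player indifferent between R1 and R2: q·11 + (1−q)·9 = q·9 + (1−q)·11 ⟹ 9 + 2q = 11 + (-2)q ⟹ q = 1/2.

p = 3/7, q = 1/2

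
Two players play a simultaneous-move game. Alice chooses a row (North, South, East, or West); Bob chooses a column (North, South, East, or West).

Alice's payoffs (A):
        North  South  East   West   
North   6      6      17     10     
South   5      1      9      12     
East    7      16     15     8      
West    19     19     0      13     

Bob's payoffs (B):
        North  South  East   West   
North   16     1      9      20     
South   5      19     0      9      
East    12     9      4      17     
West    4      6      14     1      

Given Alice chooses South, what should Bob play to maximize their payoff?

With Alice fixed at South, Bob's payoffs are: North → 5, South → 19, East → 0, West → 9.
The maximum is 19, achieved by South.

South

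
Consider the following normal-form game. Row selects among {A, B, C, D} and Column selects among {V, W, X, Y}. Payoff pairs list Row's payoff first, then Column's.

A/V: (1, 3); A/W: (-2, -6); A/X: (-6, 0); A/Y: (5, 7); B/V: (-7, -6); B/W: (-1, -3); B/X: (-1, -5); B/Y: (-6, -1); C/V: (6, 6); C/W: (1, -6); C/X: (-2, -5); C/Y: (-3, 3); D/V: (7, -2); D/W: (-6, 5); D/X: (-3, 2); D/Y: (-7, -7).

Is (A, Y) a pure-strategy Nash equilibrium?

Yes

Holding Column at Y: Row gets 5 from A, versus -6 from B, -3 from C, -7 from D. No profitable deviation for Row.
Holding Row at A: Column gets 7 from Y, versus 3 from V, -6 from W, 0 from X. No profitable deviation for Column either.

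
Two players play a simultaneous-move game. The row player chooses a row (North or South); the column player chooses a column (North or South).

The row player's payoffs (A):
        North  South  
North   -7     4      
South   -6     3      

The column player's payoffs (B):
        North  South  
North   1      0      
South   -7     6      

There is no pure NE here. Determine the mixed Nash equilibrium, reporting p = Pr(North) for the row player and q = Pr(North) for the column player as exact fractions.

p = 13/14, q = 1/2

Each player's mixing probability is pinned down by making the *other* player indifferent.
The column player indifferent between North and South: p·1 + (1−p)·(-7) = p·0 + (1−p)·6 ⟹ (-7) + 8p = 6 + (-6)p ⟹ p = 13/14.
The row player indifferent between North and South: q·(-7) + (1−q)·4 = q·(-6) + (1−q)·3 ⟹ 4 + (-11)q = 3 + (-9)q ⟹ q = 1/2.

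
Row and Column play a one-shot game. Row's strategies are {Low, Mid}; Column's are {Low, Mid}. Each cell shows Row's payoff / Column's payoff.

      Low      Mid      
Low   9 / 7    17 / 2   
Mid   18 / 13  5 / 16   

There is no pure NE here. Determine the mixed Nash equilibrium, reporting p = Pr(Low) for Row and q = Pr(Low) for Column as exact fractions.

Each player's mixing probability is pinned down by making the *other* player indifferent.
Column indifferent between Low and Mid: p·7 + (1−p)·13 = p·2 + (1−p)·16 ⟹ 13 + (-6)p = 16 + (-14)p ⟹ p = 3/8.
Row indifferent between Low and Mid: q·9 + (1−q)·17 = q·18 + (1−q)·5 ⟹ 17 + (-8)q = 5 + 13q ⟹ q = 4/7.

p = 3/8, q = 4/7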